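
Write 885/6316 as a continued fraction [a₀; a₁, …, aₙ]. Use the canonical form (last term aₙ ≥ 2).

[0; 7, 7, 3, 5, 2, 3]

885 = 0*6316 + 885
6316 = 7*885 + 121
885 = 7*121 + 38
121 = 3*38 + 7
38 = 5*7 + 3
7 = 2*3 + 1
3 = 3*1 + 0  (stop)
So 885/6316 = [0; 7, 7, 3, 5, 2, 3].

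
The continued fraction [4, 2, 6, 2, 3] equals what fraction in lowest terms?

Fold from the inside: start with 3/1.
  2 + 1/3 = 7/3
  6 + 3/7 = 45/7
  2 + 7/45 = 97/45
  4 + 45/97 = 433/97

433/97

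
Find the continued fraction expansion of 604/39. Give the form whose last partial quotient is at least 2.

604 = 15·39 + 19
39 = 2·19 + 1
19 = 19·1 + 0  (stop)
So 604/39 = [15; 2, 19].

[15; 2, 19]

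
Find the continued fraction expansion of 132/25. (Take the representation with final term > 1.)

[5; 3, 1, 1, 3]

132 = 5*25 + 7
25 = 3*7 + 4
7 = 1*4 + 3
4 = 1*3 + 1
3 = 3*1 + 0  (stop)
So 132/25 = [5; 3, 1, 1, 3].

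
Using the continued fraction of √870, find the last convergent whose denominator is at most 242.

6961/236

√870 = [29; 2, 58, …] (period length 2).
Convergents:
  p_0/q_0 = 29/1
  p_1/q_1 = 59/2
  p_2/q_2 = 3451/117
  p_3/q_3 = 6961/236
  p_4/q_4 = 407189/13805
q_3 = 236 ≤ 242 < 13805 = q_4, so the answer is 6961/236.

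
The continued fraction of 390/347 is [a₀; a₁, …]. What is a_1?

8

390 = 1·347 + 43   →  a_0 = 1
347 = 8·43 + 3   →  a_1 = 8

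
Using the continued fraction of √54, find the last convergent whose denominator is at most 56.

169/23

√54 = [7; 2, 1, 6, 1, 2, 14, …] (period length 6).
Convergents:
  p_0/q_0 = 7/1
  p_1/q_1 = 15/2
  p_2/q_2 = 22/3
  p_3/q_3 = 147/20
  p_4/q_4 = 169/23
  p_5/q_5 = 485/66
q_4 = 23 ≤ 56 < 66 = q_5, so the answer is 169/23.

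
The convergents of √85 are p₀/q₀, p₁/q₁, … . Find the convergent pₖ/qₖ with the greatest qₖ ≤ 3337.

27926/3029

√85 = [9; 4, 1, 1, 4, 18, …] (period length 5).
Convergents:
  p_0/q_0 = 9/1
  p_1/q_1 = 37/4
  p_2/q_2 = 46/5
  p_3/q_3 = 83/9
  p_4/q_4 = 378/41
  p_5/q_5 = 6887/747
  p_6/q_6 = 27926/3029
  p_7/q_7 = 34813/3776
q_6 = 3029 ≤ 3337 < 3776 = q_7, so the answer is 27926/3029.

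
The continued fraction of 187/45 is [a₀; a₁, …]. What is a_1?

6

187 = 4·45 + 7   →  a_0 = 4
45 = 6·7 + 3   →  a_1 = 6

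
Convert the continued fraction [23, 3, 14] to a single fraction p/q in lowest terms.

Using pₖ = aₖpₖ₋₁ + pₖ₋₂ and qₖ = aₖqₖ₋₁ + qₖ₋₂:
  k=0: a=23, p=23, q=1
  k=1: a=3, p=70, q=3
  k=2: a=14, p=1003, q=43

1003/43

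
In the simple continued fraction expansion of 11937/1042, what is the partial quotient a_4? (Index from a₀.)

7

11937 = 11·1042 + 475   →  a_0 = 11
1042 = 2·475 + 92   →  a_1 = 2
475 = 5·92 + 15   →  a_2 = 5
92 = 6·15 + 2   →  a_3 = 6
15 = 7·2 + 1   →  a_4 = 7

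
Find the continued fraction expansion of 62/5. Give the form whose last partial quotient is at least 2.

62 = 12×5 + 2
5 = 2×2 + 1
2 = 2×1 + 0  (stop)
So 62/5 = [12; 2, 2].

[12; 2, 2]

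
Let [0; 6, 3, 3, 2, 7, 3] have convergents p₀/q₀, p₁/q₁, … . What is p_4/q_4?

Using pₖ = aₖpₖ₋₁ + pₖ₋₂, qₖ = aₖqₖ₋₁ + qₖ₋₂ (with p₋₁=1, p₋₂=0, q₋₁=0, q₋₂=1):
  k=0: a=0, p=0, q=1
  k=1: a=6, p=1, q=6
  k=2: a=3, p=3, q=19
  k=3: a=3, p=10, q=63
  k=4: a=2, p=23, q=145

23/145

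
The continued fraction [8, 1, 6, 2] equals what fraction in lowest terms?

Using pₖ = aₖpₖ₋₁ + pₖ₋₂ and qₖ = aₖqₖ₋₁ + qₖ₋₂:
  k=0: a=8, p=8, q=1
  k=1: a=1, p=9, q=1
  k=2: a=6, p=62, q=7
  k=3: a=2, p=133, q=15

133/15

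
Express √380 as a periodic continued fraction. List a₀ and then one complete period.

a₀ = ⌊√380⌋ = 19.
With m₀=0, d₀=1 and mₖ₊₁ = dₖaₖ − mₖ, dₖ₊₁ = (n − mₖ₊₁²)/dₖ, aₖ₊₁ = ⌊(a₀+mₖ₊₁)/dₖ₊₁⌋:
  k=1: m=19, d=19, a=2
  k=2: m=19, d=1, a=38
d=1 and a=2a₀=38 at k=2, so the next step gives (m, d) = (19, 19) again — its k=1 value — and the period has length 2.

[19; 2, 38]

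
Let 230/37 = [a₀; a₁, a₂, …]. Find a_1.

4

230 = 6·37 + 8   →  a_0 = 6
37 = 4·8 + 5   →  a_1 = 4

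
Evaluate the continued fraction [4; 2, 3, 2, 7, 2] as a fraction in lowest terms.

1127/254

Using pₖ = aₖpₖ₋₁ + pₖ₋₂ and qₖ = aₖqₖ₋₁ + qₖ₋₂:
  k=0: a=4, p=4, q=1
  k=1: a=2, p=9, q=2
  k=2: a=3, p=31, q=7
  k=3: a=2, p=71, q=16
  k=4: a=7, p=528, q=119
  k=5: a=2, p=1127, q=254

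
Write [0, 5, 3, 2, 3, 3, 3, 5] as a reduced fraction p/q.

Using pₖ = aₖpₖ₋₁ + pₖ₋₂ and qₖ = aₖqₖ₋₁ + qₖ₋₂:
  k=0: a=0, p=0, q=1
  k=1: a=5, p=1, q=5
  k=2: a=3, p=3, q=16
  k=3: a=2, p=7, q=37
  k=4: a=3, p=24, q=127
  k=5: a=3, p=79, q=418
  k=6: a=3, p=261, q=1381
  k=7: a=5, p=1384, q=7323

1384/7323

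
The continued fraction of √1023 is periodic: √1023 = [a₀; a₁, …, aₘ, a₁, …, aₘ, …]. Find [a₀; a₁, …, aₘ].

[31; 1, 62]

a₀ = ⌊√1023⌋ = 31.
With m₀=0, d₀=1 and mₖ₊₁ = dₖaₖ − mₖ, dₖ₊₁ = (n − mₖ₊₁²)/dₖ, aₖ₊₁ = ⌊(a₀+mₖ₊₁)/dₖ₊₁⌋:
  k=1: m=31, d=62, a=1
  k=2: m=31, d=1, a=62
d=1 and a=2a₀=62 at k=2, so the next step gives (m, d) = (31, 62) again — its k=1 value — and the period has length 2.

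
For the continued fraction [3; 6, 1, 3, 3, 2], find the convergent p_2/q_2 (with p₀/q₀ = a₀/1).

22/7

Using pₖ = aₖpₖ₋₁ + pₖ₋₂, qₖ = aₖqₖ₋₁ + qₖ₋₂ (with p₋₁=1, p₋₂=0, q₋₁=0, q₋₂=1):
  k=0: a=3, p=3, q=1
  k=1: a=6, p=19, q=6
  k=2: a=1, p=22, q=7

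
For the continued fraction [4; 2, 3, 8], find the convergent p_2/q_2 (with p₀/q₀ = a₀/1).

Using pₖ = aₖpₖ₋₁ + pₖ₋₂, qₖ = aₖqₖ₋₁ + qₖ₋₂ (with p₋₁=1, p₋₂=0, q₋₁=0, q₋₂=1):
  k=0: a=4, p=4, q=1
  k=1: a=2, p=9, q=2
  k=2: a=3, p=31, q=7

31/7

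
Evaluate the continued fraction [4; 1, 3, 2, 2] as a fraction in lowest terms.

Using pₖ = aₖpₖ₋₁ + pₖ₋₂ and qₖ = aₖqₖ₋₁ + qₖ₋₂:
  k=0: a=4, p=4, q=1
  k=1: a=1, p=5, q=1
  k=2: a=3, p=19, q=4
  k=3: a=2, p=43, q=9
  k=4: a=2, p=105, q=22

105/22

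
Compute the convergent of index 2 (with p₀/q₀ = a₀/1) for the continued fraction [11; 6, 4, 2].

Using pₖ = aₖpₖ₋₁ + pₖ₋₂, qₖ = aₖqₖ₋₁ + qₖ₋₂ (with p₋₁=1, p₋₂=0, q₋₁=0, q₋₂=1):
  k=0: a=11, p=11, q=1
  k=1: a=6, p=67, q=6
  k=2: a=4, p=279, q=25

279/25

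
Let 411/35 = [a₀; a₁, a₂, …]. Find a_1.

411 = 11·35 + 26   →  a_0 = 11
35 = 1·26 + 9   →  a_1 = 1

1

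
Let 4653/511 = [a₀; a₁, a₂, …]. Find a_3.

4653 = 9·511 + 54   →  a_0 = 9
511 = 9·54 + 25   →  a_1 = 9
54 = 2·25 + 4   →  a_2 = 2
25 = 6·4 + 1   →  a_3 = 6

6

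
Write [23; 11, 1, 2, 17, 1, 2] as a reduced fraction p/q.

Fold from the inside: start with 2/1.
  1 + 1/2 = 3/2
  17 + 2/3 = 53/3
  2 + 3/53 = 109/53
  1 + 53/109 = 162/109
  11 + 109/162 = 1891/162
  23 + 162/1891 = 43655/1891

43655/1891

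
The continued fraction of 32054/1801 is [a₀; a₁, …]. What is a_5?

32054 = 17·1801 + 1437   →  a_0 = 17
1801 = 1·1437 + 364   →  a_1 = 1
1437 = 3·364 + 345   →  a_2 = 3
364 = 1·345 + 19   →  a_3 = 1
345 = 18·19 + 3   →  a_4 = 18
19 = 6·3 + 1   →  a_5 = 6

6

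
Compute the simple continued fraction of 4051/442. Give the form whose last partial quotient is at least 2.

[9; 6, 18, 4]

4051 = 9×442 + 73
442 = 6×73 + 4
73 = 18×4 + 1
4 = 4×1 + 0  (stop)
So 4051/442 = [9; 6, 18, 4].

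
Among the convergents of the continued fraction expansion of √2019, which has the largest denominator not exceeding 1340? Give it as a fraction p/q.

√2019 = [44; 1, 13, 1, 88, …] (period length 4).
Convergents:
  p_0/q_0 = 44/1
  p_1/q_1 = 45/1
  p_2/q_2 = 629/14
  p_3/q_3 = 674/15
  p_4/q_4 = 59941/1334
  p_5/q_5 = 60615/1349
q_4 = 1334 ≤ 1340 < 1349 = q_5, so the answer is 59941/1334.

59941/1334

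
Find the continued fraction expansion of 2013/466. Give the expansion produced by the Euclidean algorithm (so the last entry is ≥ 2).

2013 = 4×466 + 149
466 = 3×149 + 19
149 = 7×19 + 16
19 = 1×16 + 3
16 = 5×3 + 1
3 = 3×1 + 0  (stop)
So 2013/466 = [4; 3, 7, 1, 5, 3].

[4; 3, 7, 1, 5, 3]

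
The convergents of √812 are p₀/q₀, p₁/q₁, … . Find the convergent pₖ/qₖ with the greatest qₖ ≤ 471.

6497/228

√812 = [28; 2, 56, …] (period length 2).
Convergents:
  p_0/q_0 = 28/1
  p_1/q_1 = 57/2
  p_2/q_2 = 3220/113
  p_3/q_3 = 6497/228
  p_4/q_4 = 367052/12881
q_3 = 228 ≤ 471 < 12881 = q_4, so the answer is 6497/228.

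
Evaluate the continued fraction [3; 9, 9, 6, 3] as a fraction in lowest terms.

Using pₖ = aₖpₖ₋₁ + pₖ₋₂ and qₖ = aₖqₖ₋₁ + qₖ₋₂:
  k=0: a=3, p=3, q=1
  k=1: a=9, p=28, q=9
  k=2: a=9, p=255, q=82
  k=3: a=6, p=1558, q=501
  k=4: a=3, p=4929, q=1585

4929/1585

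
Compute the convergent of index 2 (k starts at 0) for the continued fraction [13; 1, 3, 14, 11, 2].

Using pₖ = aₖpₖ₋₁ + pₖ₋₂, qₖ = aₖqₖ₋₁ + qₖ₋₂ (with p₋₁=1, p₋₂=0, q₋₁=0, q₋₂=1):
  k=0: a=13, p=13, q=1
  k=1: a=1, p=14, q=1
  k=2: a=3, p=55, q=4

55/4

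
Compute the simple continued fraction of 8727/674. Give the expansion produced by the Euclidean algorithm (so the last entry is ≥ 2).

[12; 1, 18, 3, 1, 8]

8727 = 12·674 + 639
674 = 1·639 + 35
639 = 18·35 + 9
35 = 3·9 + 8
9 = 1·8 + 1
8 = 8·1 + 0  (stop)
So 8727/674 = [12; 1, 18, 3, 1, 8].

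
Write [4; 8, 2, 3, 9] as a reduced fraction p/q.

2257/548

Fold from the inside: start with 9/1.
  3 + 1/9 = 28/9
  2 + 9/28 = 65/28
  8 + 28/65 = 548/65
  4 + 65/548 = 2257/548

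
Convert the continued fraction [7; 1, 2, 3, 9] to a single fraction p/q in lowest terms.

Fold from the inside: start with 9/1.
  3 + 1/9 = 28/9
  2 + 9/28 = 65/28
  1 + 28/65 = 93/65
  7 + 65/93 = 716/93

716/93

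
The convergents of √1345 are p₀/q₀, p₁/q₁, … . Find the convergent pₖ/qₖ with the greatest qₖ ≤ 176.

4841/132

√1345 = [36; 1, 2, 14, 2, 1, 72, …] (period length 6).
Convergents:
  p_0/q_0 = 36/1
  p_1/q_1 = 37/1
  p_2/q_2 = 110/3
  p_3/q_3 = 1577/43
  p_4/q_4 = 3264/89
  p_5/q_5 = 4841/132
  p_6/q_6 = 351816/9593
q_5 = 132 ≤ 176 < 9593 = q_6, so the answer is 4841/132.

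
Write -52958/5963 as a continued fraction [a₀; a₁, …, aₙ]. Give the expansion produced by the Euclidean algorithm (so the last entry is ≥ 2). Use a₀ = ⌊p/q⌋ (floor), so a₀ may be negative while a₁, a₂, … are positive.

[-9; 8, 2, 2, 3, 2, 3, 5]

-52958 = -9×5963 + 709
5963 = 8×709 + 291
709 = 2×291 + 127
291 = 2×127 + 37
127 = 3×37 + 16
37 = 2×16 + 5
16 = 3×5 + 1
5 = 5×1 + 0  (stop)
So -52958/5963 = [-9; 8, 2, 2, 3, 2, 3, 5].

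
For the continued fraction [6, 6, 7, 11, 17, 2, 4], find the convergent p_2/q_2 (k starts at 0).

265/43

Using pₖ = aₖpₖ₋₁ + pₖ₋₂, qₖ = aₖqₖ₋₁ + qₖ₋₂ (with p₋₁=1, p₋₂=0, q₋₁=0, q₋₂=1):
  k=0: a=6, p=6, q=1
  k=1: a=6, p=37, q=6
  k=2: a=7, p=265, q=43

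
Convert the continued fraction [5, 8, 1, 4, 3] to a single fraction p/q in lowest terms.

721/141

Fold from the inside: start with 3/1.
  4 + 1/3 = 13/3
  1 + 3/13 = 16/13
  8 + 13/16 = 141/16
  5 + 16/141 = 721/141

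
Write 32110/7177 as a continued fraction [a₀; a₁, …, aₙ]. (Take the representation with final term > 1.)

[4; 2, 9, 8, 3, 2, 6]

32110 = 4*7177 + 3402
7177 = 2*3402 + 373
3402 = 9*373 + 45
373 = 8*45 + 13
45 = 3*13 + 6
13 = 2*6 + 1
6 = 6*1 + 0  (stop)
So 32110/7177 = [4; 2, 9, 8, 3, 2, 6].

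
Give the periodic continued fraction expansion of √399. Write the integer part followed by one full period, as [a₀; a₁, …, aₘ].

a₀ = ⌊√399⌋ = 19.
With m₀=0, d₀=1 and mₖ₊₁ = dₖaₖ − mₖ, dₖ₊₁ = (n − mₖ₊₁²)/dₖ, aₖ₊₁ = ⌊(a₀+mₖ₊₁)/dₖ₊₁⌋:
  k=1: m=19, d=38, a=1
  k=2: m=19, d=1, a=38
d=1 and a=2a₀=38 at k=2, so the next step gives (m, d) = (19, 38) again — its k=1 value — and the period has length 2.

[19; 1, 38]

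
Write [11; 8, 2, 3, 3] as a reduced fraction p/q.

2157/194

Using pₖ = aₖpₖ₋₁ + pₖ₋₂ and qₖ = aₖqₖ₋₁ + qₖ₋₂:
  k=0: a=11, p=11, q=1
  k=1: a=8, p=89, q=8
  k=2: a=2, p=189, q=17
  k=3: a=3, p=656, q=59
  k=4: a=3, p=2157, q=194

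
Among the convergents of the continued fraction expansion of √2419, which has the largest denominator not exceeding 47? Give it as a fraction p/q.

√2419 = [49; 5, 2, 5, 98, …] (period length 4).
Convergents:
  p_0/q_0 = 49/1
  p_1/q_1 = 246/5
  p_2/q_2 = 541/11
  p_3/q_3 = 2951/60
q_2 = 11 ≤ 47 < 60 = q_3, so the answer is 541/11.

541/11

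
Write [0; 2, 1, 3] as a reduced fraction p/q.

Using pₖ = aₖpₖ₋₁ + pₖ₋₂ and qₖ = aₖqₖ₋₁ + qₖ₋₂:
  k=0: a=0, p=0, q=1
  k=1: a=2, p=1, q=2
  k=2: a=1, p=1, q=3
  k=3: a=3, p=4, q=11

4/11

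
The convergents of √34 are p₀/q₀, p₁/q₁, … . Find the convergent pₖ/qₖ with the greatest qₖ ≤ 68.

379/65

√34 = [5; 1, 4, 1, 10, …] (period length 4).
Convergents:
  p_0/q_0 = 5/1
  p_1/q_1 = 6/1
  p_2/q_2 = 29/5
  p_3/q_3 = 35/6
  p_4/q_4 = 379/65
  p_5/q_5 = 414/71
q_4 = 65 ≤ 68 < 71 = q_5, so the answer is 379/65.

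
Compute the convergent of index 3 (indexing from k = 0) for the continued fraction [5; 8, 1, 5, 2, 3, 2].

271/53

Using pₖ = aₖpₖ₋₁ + pₖ₋₂, qₖ = aₖqₖ₋₁ + qₖ₋₂ (with p₋₁=1, p₋₂=0, q₋₁=0, q₋₂=1):
  k=0: a=5, p=5, q=1
  k=1: a=8, p=41, q=8
  k=2: a=1, p=46, q=9
  k=3: a=5, p=271, q=53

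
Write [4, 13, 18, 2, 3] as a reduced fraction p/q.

6865/1684

Using pₖ = aₖpₖ₋₁ + pₖ₋₂ and qₖ = aₖqₖ₋₁ + qₖ₋₂:
  k=0: a=4, p=4, q=1
  k=1: a=13, p=53, q=13
  k=2: a=18, p=958, q=235
  k=3: a=2, p=1969, q=483
  k=4: a=3, p=6865, q=1684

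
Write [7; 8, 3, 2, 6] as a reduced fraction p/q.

2656/373

Fold from the inside: start with 6/1.
  2 + 1/6 = 13/6
  3 + 6/13 = 45/13
  8 + 13/45 = 373/45
  7 + 45/373 = 2656/373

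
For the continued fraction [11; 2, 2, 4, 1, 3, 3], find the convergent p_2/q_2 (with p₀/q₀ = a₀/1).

57/5

Using pₖ = aₖpₖ₋₁ + pₖ₋₂, qₖ = aₖqₖ₋₁ + qₖ₋₂ (with p₋₁=1, p₋₂=0, q₋₁=0, q₋₂=1):
  k=0: a=11, p=11, q=1
  k=1: a=2, p=23, q=2
  k=2: a=2, p=57, q=5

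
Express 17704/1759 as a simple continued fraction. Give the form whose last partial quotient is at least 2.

[10; 15, 2, 3, 16]

17704 = 10*1759 + 114
1759 = 15*114 + 49
114 = 2*49 + 16
49 = 3*16 + 1
16 = 16*1 + 0  (stop)
So 17704/1759 = [10; 15, 2, 3, 16].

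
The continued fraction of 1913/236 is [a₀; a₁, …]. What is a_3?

3

1913 = 8·236 + 25   →  a_0 = 8
236 = 9·25 + 11   →  a_1 = 9
25 = 2·11 + 3   →  a_2 = 2
11 = 3·3 + 2   →  a_3 = 3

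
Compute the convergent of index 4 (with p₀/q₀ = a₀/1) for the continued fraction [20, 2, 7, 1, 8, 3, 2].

Using pₖ = aₖpₖ₋₁ + pₖ₋₂, qₖ = aₖqₖ₋₁ + qₖ₋₂ (with p₋₁=1, p₋₂=0, q₋₁=0, q₋₂=1):
  k=0: a=20, p=20, q=1
  k=1: a=2, p=41, q=2
  k=2: a=7, p=307, q=15
  k=3: a=1, p=348, q=17
  k=4: a=8, p=3091, q=151

3091/151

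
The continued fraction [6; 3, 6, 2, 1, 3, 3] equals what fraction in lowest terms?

Fold from the inside: start with 3/1.
  3 + 1/3 = 10/3
  1 + 3/10 = 13/10
  2 + 10/13 = 36/13
  6 + 13/36 = 229/36
  3 + 36/229 = 723/229
  6 + 229/723 = 4567/723

4567/723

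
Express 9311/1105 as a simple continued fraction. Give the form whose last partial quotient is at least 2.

9311 = 8×1105 + 471
1105 = 2×471 + 163
471 = 2×163 + 145
163 = 1×145 + 18
145 = 8×18 + 1
18 = 18×1 + 0  (stop)
So 9311/1105 = [8; 2, 2, 1, 8, 18].

[8; 2, 2, 1, 8, 18]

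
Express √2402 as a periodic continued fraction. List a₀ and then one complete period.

a₀ = ⌊√2402⌋ = 49.

[49; 98]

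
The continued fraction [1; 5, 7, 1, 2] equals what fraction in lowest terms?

141/118

Using pₖ = aₖpₖ₋₁ + pₖ₋₂ and qₖ = aₖqₖ₋₁ + qₖ₋₂:
  k=0: a=1, p=1, q=1
  k=1: a=5, p=6, q=5
  k=2: a=7, p=43, q=36
  k=3: a=1, p=49, q=41
  k=4: a=2, p=141, q=118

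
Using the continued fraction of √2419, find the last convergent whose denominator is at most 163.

2951/60

√2419 = [49; 5, 2, 5, 98, …] (period length 4).
Convergents:
  p_0/q_0 = 49/1
  p_1/q_1 = 246/5
  p_2/q_2 = 541/11
  p_3/q_3 = 2951/60
  p_4/q_4 = 289739/5891
q_3 = 60 ≤ 163 < 5891 = q_4, so the answer is 2951/60.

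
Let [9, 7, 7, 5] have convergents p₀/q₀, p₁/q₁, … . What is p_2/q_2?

457/50

Using pₖ = aₖpₖ₋₁ + pₖ₋₂, qₖ = aₖqₖ₋₁ + qₖ₋₂ (with p₋₁=1, p₋₂=0, q₋₁=0, q₋₂=1):
  k=0: a=9, p=9, q=1
  k=1: a=7, p=64, q=7
  k=2: a=7, p=457, q=50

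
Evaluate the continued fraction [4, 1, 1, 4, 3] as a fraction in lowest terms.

132/29

Fold from the inside: start with 3/1.
  4 + 1/3 = 13/3
  1 + 3/13 = 16/13
  1 + 13/16 = 29/16
  4 + 16/29 = 132/29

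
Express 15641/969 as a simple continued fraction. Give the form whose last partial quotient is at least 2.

[16; 7, 13, 1, 2, 3]

15641 = 16×969 + 137
969 = 7×137 + 10
137 = 13×10 + 7
10 = 1×7 + 3
7 = 2×3 + 1
3 = 3×1 + 0  (stop)
So 15641/969 = [16; 7, 13, 1, 2, 3].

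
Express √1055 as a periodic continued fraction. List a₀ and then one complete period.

[32; 2, 12, 2, 64]

a₀ = ⌊√1055⌋ = 32.
With m₀=0, d₀=1 and mₖ₊₁ = dₖaₖ − mₖ, dₖ₊₁ = (n − mₖ₊₁²)/dₖ, aₖ₊₁ = ⌊(a₀+mₖ₊₁)/dₖ₊₁⌋:
  k=1: m=32, d=31, a=2
  k=2: m=30, d=5, a=12
  k=3: m=30, d=31, a=2
  k=4: m=32, d=1, a=64
d=1 and a=2a₀=64 at k=4, so the next step gives (m, d) = (32, 31) again — its k=1 value — and the period has length 4.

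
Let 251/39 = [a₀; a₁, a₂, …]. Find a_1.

2

251 = 6·39 + 17   →  a_0 = 6
39 = 2·17 + 5   →  a_1 = 2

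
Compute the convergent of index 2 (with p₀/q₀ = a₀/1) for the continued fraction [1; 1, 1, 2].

Using pₖ = aₖpₖ₋₁ + pₖ₋₂, qₖ = aₖqₖ₋₁ + qₖ₋₂ (with p₋₁=1, p₋₂=0, q₋₁=0, q₋₂=1):
  k=0: a=1, p=1, q=1
  k=1: a=1, p=2, q=1
  k=2: a=1, p=3, q=2

3/2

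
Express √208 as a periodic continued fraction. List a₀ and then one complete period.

a₀ = ⌊√208⌋ = 14.
With m₀=0, d₀=1 and mₖ₊₁ = dₖaₖ − mₖ, dₖ₊₁ = (n − mₖ₊₁²)/dₖ, aₖ₊₁ = ⌊(a₀+mₖ₊₁)/dₖ₊₁⌋:
  k=1: m=14, d=12, a=2
  k=2: m=10, d=9, a=2
  k=3: m=8, d=16, a=1
  k=4: m=8, d=9, a=2
  k=5: m=10, d=12, a=2
  k=6: m=14, d=1, a=28
d=1 and a=2a₀=28 at k=6, so the next step gives (m, d) = (14, 12) again — its k=1 value — and the period has length 6.

[14; 2, 2, 1, 2, 2, 28]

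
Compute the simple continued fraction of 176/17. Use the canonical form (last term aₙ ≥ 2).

[10; 2, 1, 5]

176 = 10×17 + 6
17 = 2×6 + 5
6 = 1×5 + 1
5 = 5×1 + 0  (stop)
So 176/17 = [10; 2, 1, 5].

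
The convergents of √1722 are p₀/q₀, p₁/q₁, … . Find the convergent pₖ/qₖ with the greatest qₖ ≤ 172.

√1722 = [41; 2, 82, …] (period length 2).
Convergents:
  p_0/q_0 = 41/1
  p_1/q_1 = 83/2
  p_2/q_2 = 6847/165
  p_3/q_3 = 13777/332
q_2 = 165 ≤ 172 < 332 = q_3, so the answer is 6847/165.

6847/165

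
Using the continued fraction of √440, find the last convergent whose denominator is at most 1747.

36100/1721

√440 = [20; 1, 40, …] (period length 2).
Convergents:
  p_0/q_0 = 20/1
  p_1/q_1 = 21/1
  p_2/q_2 = 860/41
  p_3/q_3 = 881/42
  p_4/q_4 = 36100/1721
  p_5/q_5 = 36981/1763
q_4 = 1721 ≤ 1747 < 1763 = q_5, so the answer is 36100/1721.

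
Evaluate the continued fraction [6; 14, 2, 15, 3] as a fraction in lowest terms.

Fold from the inside: start with 3/1.
  15 + 1/3 = 46/3
  2 + 3/46 = 95/46
  14 + 46/95 = 1376/95
  6 + 95/1376 = 8351/1376

8351/1376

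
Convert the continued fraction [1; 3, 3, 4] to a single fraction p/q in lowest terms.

Using pₖ = aₖpₖ₋₁ + pₖ₋₂ and qₖ = aₖqₖ₋₁ + qₖ₋₂:
  k=0: a=1, p=1, q=1
  k=1: a=3, p=4, q=3
  k=2: a=3, p=13, q=10
  k=3: a=4, p=56, q=43

56/43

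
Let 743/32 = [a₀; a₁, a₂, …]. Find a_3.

1

743 = 23·32 + 7   →  a_0 = 23
32 = 4·7 + 4   →  a_1 = 4
7 = 1·4 + 3   →  a_2 = 1
4 = 1·3 + 1   →  a_3 = 1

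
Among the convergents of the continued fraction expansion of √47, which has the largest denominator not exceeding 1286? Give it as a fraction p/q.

4607/672

√47 = [6; 1, 5, 1, 12, …] (period length 4).
Convergents:
  p_0/q_0 = 6/1
  p_1/q_1 = 7/1
  p_2/q_2 = 41/6
  p_3/q_3 = 48/7
  p_4/q_4 = 617/90
  p_5/q_5 = 665/97
  p_6/q_6 = 3942/575
  p_7/q_7 = 4607/672
  p_8/q_8 = 59226/8639
q_7 = 672 ≤ 1286 < 8639 = q_8, so the answer is 4607/672.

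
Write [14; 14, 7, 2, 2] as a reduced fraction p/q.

7359/523

Fold from the inside: start with 2/1.
  2 + 1/2 = 5/2
  7 + 2/5 = 37/5
  14 + 5/37 = 523/37
  14 + 37/523 = 7359/523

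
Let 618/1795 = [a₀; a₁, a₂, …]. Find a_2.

1

618 = 0·1795 + 618   →  a_0 = 0
1795 = 2·618 + 559   →  a_1 = 2
618 = 1·559 + 59   →  a_2 = 1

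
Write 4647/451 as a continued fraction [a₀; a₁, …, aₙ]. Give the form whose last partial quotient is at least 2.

[10; 3, 3, 2, 2, 1, 5]

4647 = 10·451 + 137
451 = 3·137 + 40
137 = 3·40 + 17
40 = 2·17 + 6
17 = 2·6 + 5
6 = 1·5 + 1
5 = 5·1 + 0  (stop)
So 4647/451 = [10; 3, 3, 2, 2, 1, 5].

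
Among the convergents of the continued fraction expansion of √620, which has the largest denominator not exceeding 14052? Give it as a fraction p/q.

124001/4980

√620 = [24; 1, 8, 1, 48, …] (period length 4).
Convergents:
  p_0/q_0 = 24/1
  p_1/q_1 = 25/1
  p_2/q_2 = 224/9
  p_3/q_3 = 249/10
  p_4/q_4 = 12176/489
  p_5/q_5 = 12425/499
  p_6/q_6 = 111576/4481
  p_7/q_7 = 124001/4980
  p_8/q_8 = 6063624/243521
q_7 = 4980 ≤ 14052 < 243521 = q_8, so the answer is 124001/4980.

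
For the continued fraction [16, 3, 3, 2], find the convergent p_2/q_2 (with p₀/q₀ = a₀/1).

Using pₖ = aₖpₖ₋₁ + pₖ₋₂, qₖ = aₖqₖ₋₁ + qₖ₋₂ (with p₋₁=1, p₋₂=0, q₋₁=0, q₋₂=1):
  k=0: a=16, p=16, q=1
  k=1: a=3, p=49, q=3
  k=2: a=3, p=163, q=10

163/10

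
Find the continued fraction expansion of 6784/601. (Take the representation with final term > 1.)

6784 = 11*601 + 173
601 = 3*173 + 82
173 = 2*82 + 9
82 = 9*9 + 1
9 = 9*1 + 0  (stop)
So 6784/601 = [11; 3, 2, 9, 9].

[11; 3, 2, 9, 9]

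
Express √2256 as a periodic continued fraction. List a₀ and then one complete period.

[47; 2, 94]

a₀ = ⌊√2256⌋ = 47.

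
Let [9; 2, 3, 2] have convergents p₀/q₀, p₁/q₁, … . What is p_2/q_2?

66/7

Using pₖ = aₖpₖ₋₁ + pₖ₋₂, qₖ = aₖqₖ₋₁ + qₖ₋₂ (with p₋₁=1, p₋₂=0, q₋₁=0, q₋₂=1):
  k=0: a=9, p=9, q=1
  k=1: a=2, p=19, q=2
  k=2: a=3, p=66, q=7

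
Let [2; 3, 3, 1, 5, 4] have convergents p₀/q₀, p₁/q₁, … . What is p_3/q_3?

30/13

Using pₖ = aₖpₖ₋₁ + pₖ₋₂, qₖ = aₖqₖ₋₁ + qₖ₋₂ (with p₋₁=1, p₋₂=0, q₋₁=0, q₋₂=1):
  k=0: a=2, p=2, q=1
  k=1: a=3, p=7, q=3
  k=2: a=3, p=23, q=10
  k=3: a=1, p=30, q=13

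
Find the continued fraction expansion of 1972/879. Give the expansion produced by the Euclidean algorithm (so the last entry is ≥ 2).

1972 = 2×879 + 214
879 = 4×214 + 23
214 = 9×23 + 7
23 = 3×7 + 2
7 = 3×2 + 1
2 = 2×1 + 0  (stop)
So 1972/879 = [2; 4, 9, 3, 3, 2].

[2; 4, 9, 3, 3, 2]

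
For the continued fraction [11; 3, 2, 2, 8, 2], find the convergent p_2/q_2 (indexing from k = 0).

Using pₖ = aₖpₖ₋₁ + pₖ₋₂, qₖ = aₖqₖ₋₁ + qₖ₋₂ (with p₋₁=1, p₋₂=0, q₋₁=0, q₋₂=1):
  k=0: a=11, p=11, q=1
  k=1: a=3, p=34, q=3
  k=2: a=2, p=79, q=7

79/7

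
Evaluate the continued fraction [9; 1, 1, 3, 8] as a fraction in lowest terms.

555/58

Fold from the inside: start with 8/1.
  3 + 1/8 = 25/8
  1 + 8/25 = 33/25
  1 + 25/33 = 58/33
  9 + 33/58 = 555/58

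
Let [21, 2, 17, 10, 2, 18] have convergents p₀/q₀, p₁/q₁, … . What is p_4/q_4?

15878/739

Using pₖ = aₖpₖ₋₁ + pₖ₋₂, qₖ = aₖqₖ₋₁ + qₖ₋₂ (with p₋₁=1, p₋₂=0, q₋₁=0, q₋₂=1):
  k=0: a=21, p=21, q=1
  k=1: a=2, p=43, q=2
  k=2: a=17, p=752, q=35
  k=3: a=10, p=7563, q=352
  k=4: a=2, p=15878, q=739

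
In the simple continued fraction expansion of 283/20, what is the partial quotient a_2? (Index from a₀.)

1

283 = 14·20 + 3   →  a_0 = 14
20 = 6·3 + 2   →  a_1 = 6
3 = 1·2 + 1   →  a_2 = 1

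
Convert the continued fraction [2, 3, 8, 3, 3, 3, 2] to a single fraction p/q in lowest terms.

4569/1969

Using pₖ = aₖpₖ₋₁ + pₖ₋₂ and qₖ = aₖqₖ₋₁ + qₖ₋₂:
  k=0: a=2, p=2, q=1
  k=1: a=3, p=7, q=3
  k=2: a=8, p=58, q=25
  k=3: a=3, p=181, q=78
  k=4: a=3, p=601, q=259
  k=5: a=3, p=1984, q=855
  k=6: a=2, p=4569, q=1969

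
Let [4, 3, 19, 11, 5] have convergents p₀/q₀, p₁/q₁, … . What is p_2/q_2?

251/58

Using pₖ = aₖpₖ₋₁ + pₖ₋₂, qₖ = aₖqₖ₋₁ + qₖ₋₂ (with p₋₁=1, p₋₂=0, q₋₁=0, q₋₂=1):
  k=0: a=4, p=4, q=1
  k=1: a=3, p=13, q=3
  k=2: a=19, p=251, q=58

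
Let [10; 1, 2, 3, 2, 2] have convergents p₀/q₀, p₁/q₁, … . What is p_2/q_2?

32/3

Using pₖ = aₖpₖ₋₁ + pₖ₋₂, qₖ = aₖqₖ₋₁ + qₖ₋₂ (with p₋₁=1, p₋₂=0, q₋₁=0, q₋₂=1):
  k=0: a=10, p=10, q=1
  k=1: a=1, p=11, q=1
  k=2: a=2, p=32, q=3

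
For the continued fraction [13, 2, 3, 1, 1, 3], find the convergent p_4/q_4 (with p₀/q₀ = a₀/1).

215/16

Using pₖ = aₖpₖ₋₁ + pₖ₋₂, qₖ = aₖqₖ₋₁ + qₖ₋₂ (with p₋₁=1, p₋₂=0, q₋₁=0, q₋₂=1):
  k=0: a=13, p=13, q=1
  k=1: a=2, p=27, q=2
  k=2: a=3, p=94, q=7
  k=3: a=1, p=121, q=9
  k=4: a=1, p=215, q=16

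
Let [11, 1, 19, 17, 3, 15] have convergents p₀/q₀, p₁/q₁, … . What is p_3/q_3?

4075/341

Using pₖ = aₖpₖ₋₁ + pₖ₋₂, qₖ = aₖqₖ₋₁ + qₖ₋₂ (with p₋₁=1, p₋₂=0, q₋₁=0, q₋₂=1):
  k=0: a=11, p=11, q=1
  k=1: a=1, p=12, q=1
  k=2: a=19, p=239, q=20
  k=3: a=17, p=4075, q=341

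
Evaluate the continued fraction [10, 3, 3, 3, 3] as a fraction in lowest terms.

1123/109

Using pₖ = aₖpₖ₋₁ + pₖ₋₂ and qₖ = aₖqₖ₋₁ + qₖ₋₂:
  k=0: a=10, p=10, q=1
  k=1: a=3, p=31, q=3
  k=2: a=3, p=103, q=10
  k=3: a=3, p=340, q=33
  k=4: a=3, p=1123, q=109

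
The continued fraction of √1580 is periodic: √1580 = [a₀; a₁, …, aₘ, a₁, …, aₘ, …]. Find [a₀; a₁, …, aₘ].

[39; 1, 2, 1, 78]

a₀ = ⌊√1580⌋ = 39.
With m₀=0, d₀=1 and mₖ₊₁ = dₖaₖ − mₖ, dₖ₊₁ = (n − mₖ₊₁²)/dₖ, aₖ₊₁ = ⌊(a₀+mₖ₊₁)/dₖ₊₁⌋:
  k=1: m=39, d=59, a=1
  k=2: m=20, d=20, a=2
  k=3: m=20, d=59, a=1
  k=4: m=39, d=1, a=78
d=1 and a=2a₀=78 at k=4, so the next step gives (m, d) = (39, 59) again — its k=1 value — and the period has length 4.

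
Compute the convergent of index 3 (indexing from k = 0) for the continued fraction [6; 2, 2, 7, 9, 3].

237/37

Using pₖ = aₖpₖ₋₁ + pₖ₋₂, qₖ = aₖqₖ₋₁ + qₖ₋₂ (with p₋₁=1, p₋₂=0, q₋₁=0, q₋₂=1):
  k=0: a=6, p=6, q=1
  k=1: a=2, p=13, q=2
  k=2: a=2, p=32, q=5
  k=3: a=7, p=237, q=37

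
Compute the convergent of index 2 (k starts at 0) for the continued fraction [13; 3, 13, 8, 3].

Using pₖ = aₖpₖ₋₁ + pₖ₋₂, qₖ = aₖqₖ₋₁ + qₖ₋₂ (with p₋₁=1, p₋₂=0, q₋₁=0, q₋₂=1):
  k=0: a=13, p=13, q=1
  k=1: a=3, p=40, q=3
  k=2: a=13, p=533, q=40

533/40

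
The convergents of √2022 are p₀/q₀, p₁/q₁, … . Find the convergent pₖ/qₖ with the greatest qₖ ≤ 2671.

120016/2669

√2022 = [44; 1, 28, 1, 88, …] (period length 4).
Convergents:
  p_0/q_0 = 44/1
  p_1/q_1 = 45/1
  p_2/q_2 = 1304/29
  p_3/q_3 = 1349/30
  p_4/q_4 = 120016/2669
  p_5/q_5 = 121365/2699
q_4 = 2669 ≤ 2671 < 2699 = q_5, so the answer is 120016/2669.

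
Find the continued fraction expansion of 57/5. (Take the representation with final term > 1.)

57 = 11*5 + 2
5 = 2*2 + 1
2 = 2*1 + 0  (stop)
So 57/5 = [11; 2, 2].

[11; 2, 2]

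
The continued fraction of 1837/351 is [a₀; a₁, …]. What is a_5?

3

1837 = 5·351 + 82   →  a_0 = 5
351 = 4·82 + 23   →  a_1 = 4
82 = 3·23 + 13   →  a_2 = 3
23 = 1·13 + 10   →  a_3 = 1
13 = 1·10 + 3   →  a_4 = 1
10 = 3·3 + 1   →  a_5 = 3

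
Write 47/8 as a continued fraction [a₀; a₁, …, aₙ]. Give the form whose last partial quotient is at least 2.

[5; 1, 7]

47 = 5·8 + 7
8 = 1·7 + 1
7 = 7·1 + 0  (stop)
So 47/8 = [5; 1, 7].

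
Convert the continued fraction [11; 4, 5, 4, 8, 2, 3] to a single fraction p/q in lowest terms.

Using pₖ = aₖpₖ₋₁ + pₖ₋₂ and qₖ = aₖqₖ₋₁ + qₖ₋₂:
  k=0: a=11, p=11, q=1
  k=1: a=4, p=45, q=4
  k=2: a=5, p=236, q=21
  k=3: a=4, p=989, q=88
  k=4: a=8, p=8148, q=725
  k=5: a=2, p=17285, q=1538
  k=6: a=3, p=60003, q=5339

60003/5339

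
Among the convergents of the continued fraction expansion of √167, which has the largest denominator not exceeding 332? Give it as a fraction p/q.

√167 = [12; 1, 11, 1, 24, …] (period length 4).
Convergents:
  p_0/q_0 = 12/1
  p_1/q_1 = 13/1
  p_2/q_2 = 155/12
  p_3/q_3 = 168/13
  p_4/q_4 = 4187/324
  p_5/q_5 = 4355/337
q_4 = 324 ≤ 332 < 337 = q_5, so the answer is 4187/324.

4187/324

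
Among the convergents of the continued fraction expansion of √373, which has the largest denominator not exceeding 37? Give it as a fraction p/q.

√373 = [19; 3, 5, 5, 3, 38, …] (period length 5).
Convergents:
  p_0/q_0 = 19/1
  p_1/q_1 = 58/3
  p_2/q_2 = 309/16
  p_3/q_3 = 1603/83
q_2 = 16 ≤ 37 < 83 = q_3, so the answer is 309/16.

309/16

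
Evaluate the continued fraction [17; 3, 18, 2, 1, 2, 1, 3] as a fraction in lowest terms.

39853/2300

Fold from the inside: start with 3/1.
  1 + 1/3 = 4/3
  2 + 3/4 = 11/4
  1 + 4/11 = 15/11
  2 + 11/15 = 41/15
  18 + 15/41 = 753/41
  3 + 41/753 = 2300/753
  17 + 753/2300 = 39853/2300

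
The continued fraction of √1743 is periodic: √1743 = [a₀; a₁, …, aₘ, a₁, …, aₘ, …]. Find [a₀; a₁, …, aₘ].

[41; 1, 2, 1, 82]

a₀ = ⌊√1743⌋ = 41.
With m₀=0, d₀=1 and mₖ₊₁ = dₖaₖ − mₖ, dₖ₊₁ = (n − mₖ₊₁²)/dₖ, aₖ₊₁ = ⌊(a₀+mₖ₊₁)/dₖ₊₁⌋:
  k=1: m=41, d=62, a=1
  k=2: m=21, d=21, a=2
  k=3: m=21, d=62, a=1
  k=4: m=41, d=1, a=82
d=1 and a=2a₀=82 at k=4, so the next step gives (m, d) = (41, 62) again — its k=1 value — and the period has length 4.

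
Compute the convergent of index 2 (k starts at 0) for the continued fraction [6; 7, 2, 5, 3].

92/15

Using pₖ = aₖpₖ₋₁ + pₖ₋₂, qₖ = aₖqₖ₋₁ + qₖ₋₂ (with p₋₁=1, p₋₂=0, q₋₁=0, q₋₂=1):
  k=0: a=6, p=6, q=1
  k=1: a=7, p=43, q=7
  k=2: a=2, p=92, q=15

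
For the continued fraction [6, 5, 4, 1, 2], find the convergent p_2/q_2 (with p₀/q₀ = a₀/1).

Using pₖ = aₖpₖ₋₁ + pₖ₋₂, qₖ = aₖqₖ₋₁ + qₖ₋₂ (with p₋₁=1, p₋₂=0, q₋₁=0, q₋₂=1):
  k=0: a=6, p=6, q=1
  k=1: a=5, p=31, q=5
  k=2: a=4, p=130, q=21

130/21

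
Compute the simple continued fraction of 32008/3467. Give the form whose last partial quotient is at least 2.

[9; 4, 3, 3, 1, 6, 9]

32008 = 9·3467 + 805
3467 = 4·805 + 247
805 = 3·247 + 64
247 = 3·64 + 55
64 = 1·55 + 9
55 = 6·9 + 1
9 = 9·1 + 0  (stop)
So 32008/3467 = [9; 4, 3, 3, 1, 6, 9].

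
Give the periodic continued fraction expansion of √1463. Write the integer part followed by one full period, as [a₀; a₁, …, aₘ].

a₀ = ⌊√1463⌋ = 38.
With m₀=0, d₀=1 and mₖ₊₁ = dₖaₖ − mₖ, dₖ₊₁ = (n − mₖ₊₁²)/dₖ, aₖ₊₁ = ⌊(a₀+mₖ₊₁)/dₖ₊₁⌋:
  k=1: m=38, d=19, a=4
  k=2: m=38, d=1, a=76
d=1 and a=2a₀=76 at k=2, so the next step gives (m, d) = (38, 19) again — its k=1 value — and the period has length 2.

[38; 4, 76]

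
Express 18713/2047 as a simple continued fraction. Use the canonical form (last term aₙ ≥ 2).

[9; 7, 17, 17]

18713 = 9×2047 + 290
2047 = 7×290 + 17
290 = 17×17 + 1
17 = 17×1 + 0  (stop)
So 18713/2047 = [9; 7, 17, 17].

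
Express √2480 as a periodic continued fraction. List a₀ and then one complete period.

a₀ = ⌊√2480⌋ = 49.
With m₀=0, d₀=1 and mₖ₊₁ = dₖaₖ − mₖ, dₖ₊₁ = (n − mₖ₊₁²)/dₖ, aₖ₊₁ = ⌊(a₀+mₖ₊₁)/dₖ₊₁⌋:
  k=1: m=49, d=79, a=1
  k=2: m=30, d=20, a=3
  k=3: m=30, d=79, a=1
  k=4: m=49, d=1, a=98
d=1 and a=2a₀=98 at k=4, so the next step gives (m, d) = (49, 79) again — its k=1 value — and the period has length 4.

[49; 1, 3, 1, 98]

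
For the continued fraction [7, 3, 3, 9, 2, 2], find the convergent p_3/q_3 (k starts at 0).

679/93

Using pₖ = aₖpₖ₋₁ + pₖ₋₂, qₖ = aₖqₖ₋₁ + qₖ₋₂ (with p₋₁=1, p₋₂=0, q₋₁=0, q₋₂=1):
  k=0: a=7, p=7, q=1
  k=1: a=3, p=22, q=3
  k=2: a=3, p=73, q=10
  k=3: a=9, p=679, q=93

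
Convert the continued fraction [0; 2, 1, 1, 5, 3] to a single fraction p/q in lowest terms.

Using pₖ = aₖpₖ₋₁ + pₖ₋₂ and qₖ = aₖqₖ₋₁ + qₖ₋₂:
  k=0: a=0, p=0, q=1
  k=1: a=2, p=1, q=2
  k=2: a=1, p=1, q=3
  k=3: a=1, p=2, q=5
  k=4: a=5, p=11, q=28
  k=5: a=3, p=35, q=89

35/89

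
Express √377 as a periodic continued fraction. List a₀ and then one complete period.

[19; 2, 2, 2, 38]

a₀ = ⌊√377⌋ = 19.
With m₀=0, d₀=1 and mₖ₊₁ = dₖaₖ − mₖ, dₖ₊₁ = (n − mₖ₊₁²)/dₖ, aₖ₊₁ = ⌊(a₀+mₖ₊₁)/dₖ₊₁⌋:
  k=1: m=19, d=16, a=2
  k=2: m=13, d=13, a=2
  k=3: m=13, d=16, a=2
  k=4: m=19, d=1, a=38
d=1 and a=2a₀=38 at k=4, so the next step gives (m, d) = (19, 16) again — its k=1 value — and the period has length 4.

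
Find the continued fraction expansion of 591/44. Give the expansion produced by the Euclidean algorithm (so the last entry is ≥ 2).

[13; 2, 3, 6]

591 = 13·44 + 19
44 = 2·19 + 6
19 = 3·6 + 1
6 = 6·1 + 0  (stop)
So 591/44 = [13; 2, 3, 6].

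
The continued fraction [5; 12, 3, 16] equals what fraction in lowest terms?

3069/604

Using pₖ = aₖpₖ₋₁ + pₖ₋₂ and qₖ = aₖqₖ₋₁ + qₖ₋₂:
  k=0: a=5, p=5, q=1
  k=1: a=12, p=61, q=12
  k=2: a=3, p=188, q=37
  k=3: a=16, p=3069, q=604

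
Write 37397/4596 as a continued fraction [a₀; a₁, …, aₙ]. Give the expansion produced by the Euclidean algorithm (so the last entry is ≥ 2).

37397 = 8*4596 + 629
4596 = 7*629 + 193
629 = 3*193 + 50
193 = 3*50 + 43
50 = 1*43 + 7
43 = 6*7 + 1
7 = 7*1 + 0  (stop)
So 37397/4596 = [8; 7, 3, 3, 1, 6, 7].

[8; 7, 3, 3, 1, 6, 7]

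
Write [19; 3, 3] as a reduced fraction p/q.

Using pₖ = aₖpₖ₋₁ + pₖ₋₂ and qₖ = aₖqₖ₋₁ + qₖ₋₂:
  k=0: a=19, p=19, q=1
  k=1: a=3, p=58, q=3
  k=2: a=3, p=193, q=10

193/10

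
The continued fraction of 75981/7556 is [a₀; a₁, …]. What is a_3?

18

75981 = 10·7556 + 421   →  a_0 = 10
7556 = 17·421 + 399   →  a_1 = 17
421 = 1·399 + 22   →  a_2 = 1
399 = 18·22 + 3   →  a_3 = 18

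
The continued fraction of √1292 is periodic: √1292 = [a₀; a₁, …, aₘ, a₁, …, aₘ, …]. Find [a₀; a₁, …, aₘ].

a₀ = ⌊√1292⌋ = 35.
With m₀=0, d₀=1 and mₖ₊₁ = dₖaₖ − mₖ, dₖ₊₁ = (n − mₖ₊₁²)/dₖ, aₖ₊₁ = ⌊(a₀+mₖ₊₁)/dₖ₊₁⌋:
  k=1: m=35, d=67, a=1
  k=2: m=32, d=4, a=16
  k=3: m=32, d=67, a=1
  k=4: m=35, d=1, a=70
d=1 and a=2a₀=70 at k=4, so the next step gives (m, d) = (35, 67) again — its k=1 value — and the period has length 4.

[35; 1, 16, 1, 70]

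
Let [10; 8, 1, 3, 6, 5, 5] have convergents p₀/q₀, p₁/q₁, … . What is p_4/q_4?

Using pₖ = aₖpₖ₋₁ + pₖ₋₂, qₖ = aₖqₖ₋₁ + qₖ₋₂ (with p₋₁=1, p₋₂=0, q₋₁=0, q₋₂=1):
  k=0: a=10, p=10, q=1
  k=1: a=8, p=81, q=8
  k=2: a=1, p=91, q=9
  k=3: a=3, p=354, q=35
  k=4: a=6, p=2215, q=219

2215/219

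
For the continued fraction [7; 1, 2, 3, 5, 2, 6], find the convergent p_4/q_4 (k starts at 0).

408/53

Using pₖ = aₖpₖ₋₁ + pₖ₋₂, qₖ = aₖqₖ₋₁ + qₖ₋₂ (with p₋₁=1, p₋₂=0, q₋₁=0, q₋₂=1):
  k=0: a=7, p=7, q=1
  k=1: a=1, p=8, q=1
  k=2: a=2, p=23, q=3
  k=3: a=3, p=77, q=10
  k=4: a=5, p=408, q=53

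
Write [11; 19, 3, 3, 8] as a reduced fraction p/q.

17705/1602

Fold from the inside: start with 8/1.
  3 + 1/8 = 25/8
  3 + 8/25 = 83/25
  19 + 25/83 = 1602/83
  11 + 83/1602 = 17705/1602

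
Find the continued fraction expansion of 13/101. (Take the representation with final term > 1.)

[0; 7, 1, 3, 3]

13 = 0*101 + 13
101 = 7*13 + 10
13 = 1*10 + 3
10 = 3*3 + 1
3 = 3*1 + 0  (stop)
So 13/101 = [0; 7, 1, 3, 3].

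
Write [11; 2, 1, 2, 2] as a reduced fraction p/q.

Fold from the inside: start with 2/1.
  2 + 1/2 = 5/2
  1 + 2/5 = 7/5
  2 + 5/7 = 19/7
  11 + 7/19 = 216/19

216/19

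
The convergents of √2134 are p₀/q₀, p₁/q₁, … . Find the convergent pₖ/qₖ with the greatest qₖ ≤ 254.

√2134 = [46; 5, 8, 5, 92, …] (period length 4).
Convergents:
  p_0/q_0 = 46/1
  p_1/q_1 = 231/5
  p_2/q_2 = 1894/41
  p_3/q_3 = 9701/210
  p_4/q_4 = 894386/19361
q_3 = 210 ≤ 254 < 19361 = q_4, so the answer is 9701/210.

9701/210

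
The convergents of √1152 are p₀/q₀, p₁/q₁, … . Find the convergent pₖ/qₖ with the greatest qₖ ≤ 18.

√1152 = [33; 1, 15, 1, 66, …] (period length 4).
Convergents:
  p_0/q_0 = 33/1
  p_1/q_1 = 34/1
  p_2/q_2 = 543/16
  p_3/q_3 = 577/17
  p_4/q_4 = 38625/1138
q_3 = 17 ≤ 18 < 1138 = q_4, so the answer is 577/17.

577/17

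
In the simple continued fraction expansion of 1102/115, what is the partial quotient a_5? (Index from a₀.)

1

1102 = 9·115 + 67   →  a_0 = 9
115 = 1·67 + 48   →  a_1 = 1
67 = 1·48 + 19   →  a_2 = 1
48 = 2·19 + 10   →  a_3 = 2
19 = 1·10 + 9   →  a_4 = 1
10 = 1·9 + 1   →  a_5 = 1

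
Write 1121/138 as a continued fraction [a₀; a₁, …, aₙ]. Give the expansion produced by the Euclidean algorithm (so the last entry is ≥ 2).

[8; 8, 8, 2]

1121 = 8·138 + 17
138 = 8·17 + 2
17 = 8·2 + 1
2 = 2·1 + 0  (stop)
So 1121/138 = [8; 8, 8, 2].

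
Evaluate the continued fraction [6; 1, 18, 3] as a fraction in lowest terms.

Using pₖ = aₖpₖ₋₁ + pₖ₋₂ and qₖ = aₖqₖ₋₁ + qₖ₋₂:
  k=0: a=6, p=6, q=1
  k=1: a=1, p=7, q=1
  k=2: a=18, p=132, q=19
  k=3: a=3, p=403, q=58

403/58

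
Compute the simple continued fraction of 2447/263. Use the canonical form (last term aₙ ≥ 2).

2447 = 9·263 + 80
263 = 3·80 + 23
80 = 3·23 + 11
23 = 2·11 + 1
11 = 11·1 + 0  (stop)
So 2447/263 = [9; 3, 3, 2, 11].

[9; 3, 3, 2, 11]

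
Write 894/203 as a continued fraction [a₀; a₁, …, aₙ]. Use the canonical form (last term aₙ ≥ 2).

[4; 2, 2, 9, 1, 3]

894 = 4·203 + 82
203 = 2·82 + 39
82 = 2·39 + 4
39 = 9·4 + 3
4 = 1·3 + 1
3 = 3·1 + 0  (stop)
So 894/203 = [4; 2, 2, 9, 1, 3].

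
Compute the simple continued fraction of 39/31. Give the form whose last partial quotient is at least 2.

39 = 1×31 + 8
31 = 3×8 + 7
8 = 1×7 + 1
7 = 7×1 + 0  (stop)
So 39/31 = [1; 3, 1, 7].

[1; 3, 1, 7]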